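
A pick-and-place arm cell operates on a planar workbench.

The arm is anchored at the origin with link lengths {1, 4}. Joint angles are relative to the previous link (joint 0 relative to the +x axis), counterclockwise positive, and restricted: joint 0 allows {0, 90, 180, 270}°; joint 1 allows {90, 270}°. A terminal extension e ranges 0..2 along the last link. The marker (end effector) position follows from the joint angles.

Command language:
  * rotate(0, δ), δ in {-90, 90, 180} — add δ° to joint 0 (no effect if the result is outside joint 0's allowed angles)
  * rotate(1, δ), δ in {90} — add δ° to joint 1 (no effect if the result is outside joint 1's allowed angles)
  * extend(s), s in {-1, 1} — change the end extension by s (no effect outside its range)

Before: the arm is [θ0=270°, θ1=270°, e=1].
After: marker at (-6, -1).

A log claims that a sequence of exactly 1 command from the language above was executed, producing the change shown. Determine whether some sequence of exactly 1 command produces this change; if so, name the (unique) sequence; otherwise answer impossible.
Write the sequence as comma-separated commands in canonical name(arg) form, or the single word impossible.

begin: [θ0=270°, θ1=270°, e=1]
[1] after extend(1): [θ0=270°, θ1=270°, e=2]
no rival 1-sequence matches.

extend(1)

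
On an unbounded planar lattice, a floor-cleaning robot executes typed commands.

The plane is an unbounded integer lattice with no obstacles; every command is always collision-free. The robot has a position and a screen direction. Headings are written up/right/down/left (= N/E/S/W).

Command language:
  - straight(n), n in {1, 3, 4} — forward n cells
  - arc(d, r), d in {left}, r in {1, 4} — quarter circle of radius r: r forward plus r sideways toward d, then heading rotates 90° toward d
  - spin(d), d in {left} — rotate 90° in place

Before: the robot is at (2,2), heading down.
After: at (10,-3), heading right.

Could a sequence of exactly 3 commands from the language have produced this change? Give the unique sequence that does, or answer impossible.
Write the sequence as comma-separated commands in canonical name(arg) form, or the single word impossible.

key: running straight(4) before straight(1) would end elsewhere — order is forced
begin: at (2,2), heading down
step 1 (straight(1)): at (2,1), heading down
step 2 (arc(left, 4)): at (6,-3), heading right
step 3 (straight(4)): at (10,-3), heading right
no rival 3-sequence matches.

straight(1), arc(left, 4), straight(4)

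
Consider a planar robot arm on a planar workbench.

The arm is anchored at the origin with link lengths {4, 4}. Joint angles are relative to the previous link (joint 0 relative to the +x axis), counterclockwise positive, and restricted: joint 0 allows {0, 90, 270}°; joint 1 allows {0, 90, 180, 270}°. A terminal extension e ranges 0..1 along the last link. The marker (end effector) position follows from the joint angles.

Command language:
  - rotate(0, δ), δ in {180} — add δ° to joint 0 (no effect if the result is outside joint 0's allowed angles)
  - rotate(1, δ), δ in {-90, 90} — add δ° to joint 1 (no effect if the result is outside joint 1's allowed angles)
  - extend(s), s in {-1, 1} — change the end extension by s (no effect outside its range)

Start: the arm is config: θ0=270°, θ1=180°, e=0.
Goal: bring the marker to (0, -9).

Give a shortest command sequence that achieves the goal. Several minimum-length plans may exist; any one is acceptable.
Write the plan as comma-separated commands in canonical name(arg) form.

rotate(1, 90), rotate(1, 90), extend(1)

from: config: θ0=270°, θ1=180°, e=0
step 1 (rotate(1, 90)): config: θ0=270°, θ1=270°, e=0
step 2 (rotate(1, 90)): config: θ0=270°, θ1=0°, e=0
step 3 (extend(1)): config: θ0=270°, θ1=0°, e=1
shorter routes all fall short; 3 is best.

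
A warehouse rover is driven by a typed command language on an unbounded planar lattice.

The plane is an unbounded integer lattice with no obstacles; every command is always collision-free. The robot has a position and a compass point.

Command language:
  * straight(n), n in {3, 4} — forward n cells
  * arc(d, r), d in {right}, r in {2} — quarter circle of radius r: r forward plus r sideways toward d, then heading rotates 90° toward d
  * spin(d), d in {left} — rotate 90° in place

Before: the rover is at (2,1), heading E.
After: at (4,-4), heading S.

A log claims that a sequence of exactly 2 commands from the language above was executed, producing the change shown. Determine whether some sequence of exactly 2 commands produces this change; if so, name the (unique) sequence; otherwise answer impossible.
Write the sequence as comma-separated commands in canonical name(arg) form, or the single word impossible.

key: cell and facing (now S) both changed — the 2 commands mix motion and turning
start: at (2,1), heading E
step 1 (arc(right, 2)): at (4,-1), heading S
step 2 (straight(3)): at (4,-4), heading S
no rival 2-sequence matches.

arc(right, 2), straight(3)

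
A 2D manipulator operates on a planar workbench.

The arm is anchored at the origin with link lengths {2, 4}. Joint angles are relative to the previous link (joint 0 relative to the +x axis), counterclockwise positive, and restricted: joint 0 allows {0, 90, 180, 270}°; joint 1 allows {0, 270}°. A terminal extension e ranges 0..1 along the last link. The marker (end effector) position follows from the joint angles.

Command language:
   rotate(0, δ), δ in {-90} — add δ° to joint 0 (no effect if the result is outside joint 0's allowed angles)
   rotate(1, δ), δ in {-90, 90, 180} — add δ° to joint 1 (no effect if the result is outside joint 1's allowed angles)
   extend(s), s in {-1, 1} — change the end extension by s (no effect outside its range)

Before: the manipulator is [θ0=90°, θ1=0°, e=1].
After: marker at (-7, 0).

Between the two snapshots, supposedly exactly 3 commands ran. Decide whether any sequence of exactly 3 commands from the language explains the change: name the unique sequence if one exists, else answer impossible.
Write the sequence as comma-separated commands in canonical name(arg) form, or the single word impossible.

initial: [θ0=90°, θ1=0°, e=1]
step 1 (rotate(0, -90)): [θ0=0°, θ1=0°, e=1]
step 2 (rotate(0, -90)): [θ0=270°, θ1=0°, e=1]
step 3 (rotate(0, -90)): [θ0=180°, θ1=0°, e=1]
all 216 alternatives checked — unique.

rotate(0, -90), rotate(0, -90), rotate(0, -90)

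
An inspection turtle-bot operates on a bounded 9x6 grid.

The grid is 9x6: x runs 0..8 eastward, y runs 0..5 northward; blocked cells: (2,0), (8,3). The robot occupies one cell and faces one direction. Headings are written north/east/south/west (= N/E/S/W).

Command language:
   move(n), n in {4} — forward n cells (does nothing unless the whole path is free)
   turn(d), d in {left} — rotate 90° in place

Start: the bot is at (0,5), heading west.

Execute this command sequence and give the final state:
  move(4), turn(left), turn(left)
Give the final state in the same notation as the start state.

begin: at (0,5), heading west
step 1 (move(4)): at (0,5), heading west
step 2 (turn(left)): at (0,5), heading south
step 3 (turn(left)): at (0,5), heading east

at (0,5), heading east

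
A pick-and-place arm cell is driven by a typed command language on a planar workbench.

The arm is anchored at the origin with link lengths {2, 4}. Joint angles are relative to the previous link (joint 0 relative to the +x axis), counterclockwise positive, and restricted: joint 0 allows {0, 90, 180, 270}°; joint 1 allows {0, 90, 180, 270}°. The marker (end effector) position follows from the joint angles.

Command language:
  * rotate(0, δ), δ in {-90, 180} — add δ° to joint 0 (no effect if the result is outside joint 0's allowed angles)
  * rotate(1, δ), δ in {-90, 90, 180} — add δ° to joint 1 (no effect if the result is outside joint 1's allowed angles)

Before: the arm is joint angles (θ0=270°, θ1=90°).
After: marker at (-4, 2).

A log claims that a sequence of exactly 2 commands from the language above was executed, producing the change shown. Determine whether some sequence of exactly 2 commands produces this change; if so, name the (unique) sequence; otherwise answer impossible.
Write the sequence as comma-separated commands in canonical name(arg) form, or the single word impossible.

t0: joint angles (θ0=270°, θ1=90°)
[1] after rotate(0, -90): joint angles (θ0=180°, θ1=90°)
[2] after rotate(0, -90): joint angles (θ0=90°, θ1=90°)
uniquely the one of 25 2-step routes that fits.

rotate(0, -90), rotate(0, -90)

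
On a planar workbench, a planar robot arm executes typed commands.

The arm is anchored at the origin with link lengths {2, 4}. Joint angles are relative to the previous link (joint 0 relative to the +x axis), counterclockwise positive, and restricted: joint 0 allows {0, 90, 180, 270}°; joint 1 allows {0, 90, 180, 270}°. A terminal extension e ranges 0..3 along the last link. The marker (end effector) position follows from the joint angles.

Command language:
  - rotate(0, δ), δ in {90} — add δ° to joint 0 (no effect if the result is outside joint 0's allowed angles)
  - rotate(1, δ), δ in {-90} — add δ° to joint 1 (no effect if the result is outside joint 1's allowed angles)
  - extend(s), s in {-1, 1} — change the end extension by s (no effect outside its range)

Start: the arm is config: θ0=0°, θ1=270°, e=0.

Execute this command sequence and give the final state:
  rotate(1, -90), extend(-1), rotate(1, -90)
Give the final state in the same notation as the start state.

config: θ0=0°, θ1=90°, e=0

initial: config: θ0=0°, θ1=270°, e=0
t=1 rotate(1, -90) ⇒ config: θ0=0°, θ1=180°, e=0
t=2 extend(-1) ⇒ config: θ0=0°, θ1=180°, e=0
t=3 rotate(1, -90) ⇒ config: θ0=0°, θ1=90°, e=0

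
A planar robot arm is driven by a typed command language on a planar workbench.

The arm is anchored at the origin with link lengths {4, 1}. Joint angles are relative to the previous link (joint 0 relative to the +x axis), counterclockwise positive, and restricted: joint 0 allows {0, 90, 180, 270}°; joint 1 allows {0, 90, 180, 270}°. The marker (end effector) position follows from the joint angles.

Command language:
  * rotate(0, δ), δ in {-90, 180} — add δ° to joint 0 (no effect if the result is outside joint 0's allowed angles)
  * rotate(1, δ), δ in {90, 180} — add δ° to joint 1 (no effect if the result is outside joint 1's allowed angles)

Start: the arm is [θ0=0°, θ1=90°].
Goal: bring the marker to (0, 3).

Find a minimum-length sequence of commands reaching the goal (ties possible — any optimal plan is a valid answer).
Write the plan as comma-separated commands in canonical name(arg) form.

t0: [θ0=0°, θ1=90°]
t=1 rotate(1, 90) ⇒ [θ0=0°, θ1=180°]
t=2 rotate(0, 180) ⇒ [θ0=180°, θ1=180°]
t=3 rotate(0, -90) ⇒ [θ0=90°, θ1=180°]
shorter routes all fall short; 3 is best.

rotate(1, 90), rotate(0, 180), rotate(0, -90)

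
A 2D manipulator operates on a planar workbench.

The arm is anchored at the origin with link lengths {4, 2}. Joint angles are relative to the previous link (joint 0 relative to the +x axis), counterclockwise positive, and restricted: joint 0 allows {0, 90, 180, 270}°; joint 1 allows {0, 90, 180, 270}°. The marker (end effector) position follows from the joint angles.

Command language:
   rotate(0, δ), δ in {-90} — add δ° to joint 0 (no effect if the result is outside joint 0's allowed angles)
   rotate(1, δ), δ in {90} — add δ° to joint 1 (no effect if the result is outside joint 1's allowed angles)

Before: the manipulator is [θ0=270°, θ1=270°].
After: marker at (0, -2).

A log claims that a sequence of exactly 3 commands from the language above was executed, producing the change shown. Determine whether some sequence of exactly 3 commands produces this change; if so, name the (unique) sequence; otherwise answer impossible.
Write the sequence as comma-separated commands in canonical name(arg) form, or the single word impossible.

rotate(1, 90), rotate(1, 90), rotate(1, 90)

t0: [θ0=270°, θ1=270°]
t=1 rotate(1, 90) ⇒ [θ0=270°, θ1=0°]
t=2 rotate(1, 90) ⇒ [θ0=270°, θ1=90°]
t=3 rotate(1, 90) ⇒ [θ0=270°, θ1=180°]
no other 3-command option fits: unique.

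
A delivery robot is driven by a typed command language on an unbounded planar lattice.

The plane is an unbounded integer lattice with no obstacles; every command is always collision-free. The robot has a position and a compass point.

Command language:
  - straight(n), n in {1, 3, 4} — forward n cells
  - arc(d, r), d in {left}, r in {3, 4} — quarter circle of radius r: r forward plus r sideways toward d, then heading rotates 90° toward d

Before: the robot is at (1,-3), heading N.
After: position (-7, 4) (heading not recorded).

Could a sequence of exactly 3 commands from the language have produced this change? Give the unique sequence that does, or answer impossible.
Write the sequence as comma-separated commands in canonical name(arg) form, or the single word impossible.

straight(3), arc(left, 4), straight(4)

key: order matters: swapping straight(3) and straight(4) lands elsewhere
start: at (1,-3), heading N
[1] after straight(3): at (1,0), heading N
[2] after arc(left, 4): at (-3,4), heading W
[3] after straight(4): at (-7,4), heading W
uniquely the one of 125 3-step routes that fits.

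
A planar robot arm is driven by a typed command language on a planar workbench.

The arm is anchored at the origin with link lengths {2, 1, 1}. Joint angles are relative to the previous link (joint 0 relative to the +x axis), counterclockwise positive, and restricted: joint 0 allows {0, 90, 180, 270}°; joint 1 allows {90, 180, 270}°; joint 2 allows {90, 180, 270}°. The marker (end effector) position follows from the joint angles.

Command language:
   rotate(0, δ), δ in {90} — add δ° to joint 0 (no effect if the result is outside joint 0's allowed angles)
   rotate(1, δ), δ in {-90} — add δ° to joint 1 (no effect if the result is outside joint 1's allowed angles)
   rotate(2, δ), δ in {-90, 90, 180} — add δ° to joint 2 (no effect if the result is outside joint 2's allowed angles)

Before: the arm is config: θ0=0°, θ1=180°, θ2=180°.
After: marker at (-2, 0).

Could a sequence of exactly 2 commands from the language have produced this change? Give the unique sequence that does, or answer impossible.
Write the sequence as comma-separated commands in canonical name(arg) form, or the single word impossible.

from: config: θ0=0°, θ1=180°, θ2=180°
step 1 (rotate(0, 90)): config: θ0=90°, θ1=180°, θ2=180°
step 2 (rotate(0, 90)): config: θ0=180°, θ1=180°, θ2=180°
uniquely the one of 25 2-step routes that fits.

rotate(0, 90), rotate(0, 90)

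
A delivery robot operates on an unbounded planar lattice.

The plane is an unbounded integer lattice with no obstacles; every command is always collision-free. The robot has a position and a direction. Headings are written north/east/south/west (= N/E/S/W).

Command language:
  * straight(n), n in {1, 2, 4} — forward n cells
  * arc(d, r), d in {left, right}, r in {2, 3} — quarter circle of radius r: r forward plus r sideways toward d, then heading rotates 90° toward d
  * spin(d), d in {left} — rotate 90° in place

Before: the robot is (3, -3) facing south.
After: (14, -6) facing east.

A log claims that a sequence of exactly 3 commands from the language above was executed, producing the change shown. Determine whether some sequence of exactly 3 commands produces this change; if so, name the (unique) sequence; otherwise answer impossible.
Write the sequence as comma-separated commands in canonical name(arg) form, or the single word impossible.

arc(left, 3), straight(4), straight(4)

key: running straight(4) before arc(left, 3) would end elsewhere — order is forced
t0: (3, -3) facing south
[1] after arc(left, 3): (6, -6) facing east
[2] after straight(4): (10, -6) facing east
[3] after straight(4): (14, -6) facing east
all 512 alternatives checked — unique.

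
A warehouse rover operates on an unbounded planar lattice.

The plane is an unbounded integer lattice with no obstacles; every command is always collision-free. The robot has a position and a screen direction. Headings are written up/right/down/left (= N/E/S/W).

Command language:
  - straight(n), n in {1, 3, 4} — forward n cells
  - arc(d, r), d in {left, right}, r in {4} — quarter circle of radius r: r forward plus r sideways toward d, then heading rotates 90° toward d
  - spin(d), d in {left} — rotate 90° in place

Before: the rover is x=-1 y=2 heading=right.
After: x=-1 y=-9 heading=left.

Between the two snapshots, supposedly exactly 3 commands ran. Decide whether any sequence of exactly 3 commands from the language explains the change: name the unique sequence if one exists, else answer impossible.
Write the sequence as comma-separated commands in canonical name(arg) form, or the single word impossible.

arc(right, 4), straight(3), arc(right, 4)

key: position moved to (-1,-9) AND the heading swung to W — translation plus rotation needed
begin: x=-1 y=2 heading=right
1. arc(right, 4) → x=3 y=-2 heading=down
2. straight(3) → x=3 y=-5 heading=down
3. arc(right, 4) → x=-1 y=-9 heading=left
no other 3-command option fits: unique.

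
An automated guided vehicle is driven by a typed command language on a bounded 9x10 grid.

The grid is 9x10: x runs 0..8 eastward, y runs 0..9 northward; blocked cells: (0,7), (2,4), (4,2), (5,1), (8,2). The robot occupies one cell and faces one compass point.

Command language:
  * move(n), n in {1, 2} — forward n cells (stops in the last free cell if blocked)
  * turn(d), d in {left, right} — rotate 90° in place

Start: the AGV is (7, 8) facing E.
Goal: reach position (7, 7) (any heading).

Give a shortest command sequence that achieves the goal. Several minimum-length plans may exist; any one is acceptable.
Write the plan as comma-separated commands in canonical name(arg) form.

turn(right), move(1)

begin: (7, 8) facing E
[1] after turn(right): (7, 8) facing S
[2] after move(1): (7, 7) facing S
no 1-step plan works, so 2 is optimal.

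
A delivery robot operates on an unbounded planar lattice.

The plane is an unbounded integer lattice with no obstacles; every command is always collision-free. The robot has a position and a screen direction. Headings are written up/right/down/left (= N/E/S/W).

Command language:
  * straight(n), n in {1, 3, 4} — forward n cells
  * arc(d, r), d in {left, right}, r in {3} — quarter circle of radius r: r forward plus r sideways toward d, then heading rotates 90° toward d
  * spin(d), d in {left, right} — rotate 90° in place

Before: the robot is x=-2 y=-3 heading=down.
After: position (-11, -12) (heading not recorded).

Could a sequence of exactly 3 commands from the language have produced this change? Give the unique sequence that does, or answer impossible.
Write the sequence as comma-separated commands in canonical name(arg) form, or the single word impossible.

start: x=-2 y=-3 heading=down
t=1 arc(right, 3) ⇒ x=-5 y=-6 heading=left
t=2 arc(left, 3) ⇒ x=-8 y=-9 heading=down
t=3 arc(right, 3) ⇒ x=-11 y=-12 heading=left
all 343 alternatives checked — unique.

arc(right, 3), arc(left, 3), arc(right, 3)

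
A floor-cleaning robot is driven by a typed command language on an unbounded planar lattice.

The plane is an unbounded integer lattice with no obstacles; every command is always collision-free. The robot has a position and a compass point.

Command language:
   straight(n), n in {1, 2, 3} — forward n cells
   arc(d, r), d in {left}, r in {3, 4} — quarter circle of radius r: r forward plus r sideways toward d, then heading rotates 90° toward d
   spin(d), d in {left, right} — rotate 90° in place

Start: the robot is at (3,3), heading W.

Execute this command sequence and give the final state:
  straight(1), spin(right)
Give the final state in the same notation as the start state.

begin: at (3,3), heading W
[1] after straight(1): at (2,3), heading W
[2] after spin(right): at (2,3), heading N

at (2,3), heading N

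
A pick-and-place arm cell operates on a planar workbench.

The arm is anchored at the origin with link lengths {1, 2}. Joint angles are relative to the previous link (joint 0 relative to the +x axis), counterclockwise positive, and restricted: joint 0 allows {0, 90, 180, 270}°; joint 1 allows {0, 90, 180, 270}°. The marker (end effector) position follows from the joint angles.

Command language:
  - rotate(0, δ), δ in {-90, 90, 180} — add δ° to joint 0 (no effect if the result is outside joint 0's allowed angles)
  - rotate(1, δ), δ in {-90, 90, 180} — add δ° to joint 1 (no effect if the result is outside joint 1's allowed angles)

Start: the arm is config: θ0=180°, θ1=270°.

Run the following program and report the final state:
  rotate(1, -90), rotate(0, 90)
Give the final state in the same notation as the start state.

config: θ0=270°, θ1=180°

start: config: θ0=180°, θ1=270°
t=1 rotate(1, -90) ⇒ config: θ0=180°, θ1=180°
t=2 rotate(0, 90) ⇒ config: θ0=270°, θ1=180°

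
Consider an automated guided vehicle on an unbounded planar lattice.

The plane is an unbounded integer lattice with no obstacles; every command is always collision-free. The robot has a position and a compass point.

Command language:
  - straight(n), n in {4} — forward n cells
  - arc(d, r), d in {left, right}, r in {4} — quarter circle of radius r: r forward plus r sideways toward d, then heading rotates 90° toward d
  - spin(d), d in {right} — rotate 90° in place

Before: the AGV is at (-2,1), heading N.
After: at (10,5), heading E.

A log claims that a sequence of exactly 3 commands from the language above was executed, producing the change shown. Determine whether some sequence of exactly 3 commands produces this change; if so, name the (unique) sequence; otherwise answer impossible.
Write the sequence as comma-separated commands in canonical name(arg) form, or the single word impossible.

key: cell and facing (now E) both changed — the 3 commands mix motion and turning
initial: at (-2,1), heading N
1. arc(right, 4) → at (2,5), heading E
2. straight(4) → at (6,5), heading E
3. straight(4) → at (10,5), heading E
uniquely the one of 64 3-step routes that fits.

arc(right, 4), straight(4), straight(4)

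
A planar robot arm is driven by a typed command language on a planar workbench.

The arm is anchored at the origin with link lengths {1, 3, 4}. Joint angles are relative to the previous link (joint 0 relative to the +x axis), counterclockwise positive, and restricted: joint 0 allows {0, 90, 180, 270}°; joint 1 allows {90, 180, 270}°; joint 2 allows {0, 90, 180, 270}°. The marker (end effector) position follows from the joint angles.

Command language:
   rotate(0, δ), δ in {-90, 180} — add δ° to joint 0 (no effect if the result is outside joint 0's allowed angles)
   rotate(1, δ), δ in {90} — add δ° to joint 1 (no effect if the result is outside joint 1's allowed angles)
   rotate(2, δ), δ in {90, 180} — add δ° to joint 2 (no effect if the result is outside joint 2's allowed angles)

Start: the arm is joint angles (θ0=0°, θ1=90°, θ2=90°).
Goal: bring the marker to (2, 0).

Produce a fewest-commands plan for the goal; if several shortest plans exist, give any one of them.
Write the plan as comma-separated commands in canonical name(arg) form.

t0: joint angles (θ0=0°, θ1=90°, θ2=90°)
step 1 (rotate(1, 90)): joint angles (θ0=0°, θ1=180°, θ2=90°)
step 2 (rotate(2, 90)): joint angles (θ0=0°, θ1=180°, θ2=180°)
no 1-step plan works, so 2 is optimal.

rotate(1, 90), rotate(2, 90)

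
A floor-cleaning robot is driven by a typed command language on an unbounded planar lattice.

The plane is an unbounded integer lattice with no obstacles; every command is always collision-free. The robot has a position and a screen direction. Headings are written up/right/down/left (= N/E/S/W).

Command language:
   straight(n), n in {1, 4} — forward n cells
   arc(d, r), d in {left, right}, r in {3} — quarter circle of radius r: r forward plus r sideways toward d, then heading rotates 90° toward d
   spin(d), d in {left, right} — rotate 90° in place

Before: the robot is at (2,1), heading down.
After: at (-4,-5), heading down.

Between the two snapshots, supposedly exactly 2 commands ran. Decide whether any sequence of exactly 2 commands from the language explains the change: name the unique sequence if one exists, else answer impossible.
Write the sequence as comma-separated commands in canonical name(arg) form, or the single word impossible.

arc(right, 3), arc(left, 3)

key: still facing S at the end — net rotation zero over 2 steps
begin: at (2,1), heading down
[1] after arc(right, 3): at (-1,-2), heading left
[2] after arc(left, 3): at (-4,-5), heading down
uniquely the one of 36 2-step routes that fits.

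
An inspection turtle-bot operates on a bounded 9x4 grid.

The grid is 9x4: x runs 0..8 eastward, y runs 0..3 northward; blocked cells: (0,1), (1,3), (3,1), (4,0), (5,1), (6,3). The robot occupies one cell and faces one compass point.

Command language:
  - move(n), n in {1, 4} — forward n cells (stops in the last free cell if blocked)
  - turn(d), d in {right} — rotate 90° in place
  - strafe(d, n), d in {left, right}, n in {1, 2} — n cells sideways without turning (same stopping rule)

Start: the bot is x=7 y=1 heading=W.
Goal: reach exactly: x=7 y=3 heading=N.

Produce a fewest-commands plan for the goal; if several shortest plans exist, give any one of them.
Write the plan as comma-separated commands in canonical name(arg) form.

from: x=7 y=1 heading=W
1. strafe(right, 2) → x=7 y=3 heading=W
2. turn(right) → x=7 y=3 heading=N
minimal: 2 command(s), checked below 2.

strafe(right, 2), turn(right)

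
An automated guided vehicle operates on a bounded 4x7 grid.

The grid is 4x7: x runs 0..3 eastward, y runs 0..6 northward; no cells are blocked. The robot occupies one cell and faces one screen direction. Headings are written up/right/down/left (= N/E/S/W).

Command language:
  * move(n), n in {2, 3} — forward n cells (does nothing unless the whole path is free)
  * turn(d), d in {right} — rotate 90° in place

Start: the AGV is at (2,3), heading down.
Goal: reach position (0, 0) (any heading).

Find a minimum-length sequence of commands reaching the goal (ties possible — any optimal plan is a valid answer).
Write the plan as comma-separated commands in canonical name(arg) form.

move(3), turn(right), move(2)

begin: at (2,3), heading down
step 1 (move(3)): at (2,0), heading down
step 2 (turn(right)): at (2,0), heading left
step 3 (move(2)): at (0,0), heading left
shorter routes all fall short; 3 is best.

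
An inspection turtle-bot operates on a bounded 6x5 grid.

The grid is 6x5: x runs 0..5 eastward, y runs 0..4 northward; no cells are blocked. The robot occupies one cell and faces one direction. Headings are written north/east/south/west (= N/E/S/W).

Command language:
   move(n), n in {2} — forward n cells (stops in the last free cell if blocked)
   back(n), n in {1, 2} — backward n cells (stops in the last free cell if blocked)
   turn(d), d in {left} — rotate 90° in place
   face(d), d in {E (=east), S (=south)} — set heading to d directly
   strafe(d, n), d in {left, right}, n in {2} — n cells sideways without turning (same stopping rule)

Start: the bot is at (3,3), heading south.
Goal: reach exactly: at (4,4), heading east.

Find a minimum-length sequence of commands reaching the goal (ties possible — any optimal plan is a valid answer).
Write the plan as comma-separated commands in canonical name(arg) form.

back(1), face(E), back(1), move(2)

t0: at (3,3), heading south
step 1 (back(1)): at (3,4), heading south
step 2 (face(E)): at (3,4), heading east
step 3 (back(1)): at (2,4), heading east
step 4 (move(2)): at (4,4), heading east
shorter routes all fall short; 4 is best.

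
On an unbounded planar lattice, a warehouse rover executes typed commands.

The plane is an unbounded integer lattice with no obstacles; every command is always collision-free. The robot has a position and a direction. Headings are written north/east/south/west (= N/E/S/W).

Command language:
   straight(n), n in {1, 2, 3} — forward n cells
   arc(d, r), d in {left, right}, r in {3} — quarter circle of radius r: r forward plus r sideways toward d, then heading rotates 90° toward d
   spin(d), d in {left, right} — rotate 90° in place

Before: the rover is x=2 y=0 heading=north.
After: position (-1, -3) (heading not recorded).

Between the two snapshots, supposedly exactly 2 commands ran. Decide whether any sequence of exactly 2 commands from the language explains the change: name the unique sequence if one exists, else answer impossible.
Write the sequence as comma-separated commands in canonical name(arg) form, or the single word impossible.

key: running arc(left, 3) before spin(left) would end elsewhere — order is forced
begin: x=2 y=0 heading=north
[1] after spin(left): x=2 y=0 heading=west
[2] after arc(left, 3): x=-1 y=-3 heading=south
no other 2-command option fits: unique.

spin(left), arc(left, 3)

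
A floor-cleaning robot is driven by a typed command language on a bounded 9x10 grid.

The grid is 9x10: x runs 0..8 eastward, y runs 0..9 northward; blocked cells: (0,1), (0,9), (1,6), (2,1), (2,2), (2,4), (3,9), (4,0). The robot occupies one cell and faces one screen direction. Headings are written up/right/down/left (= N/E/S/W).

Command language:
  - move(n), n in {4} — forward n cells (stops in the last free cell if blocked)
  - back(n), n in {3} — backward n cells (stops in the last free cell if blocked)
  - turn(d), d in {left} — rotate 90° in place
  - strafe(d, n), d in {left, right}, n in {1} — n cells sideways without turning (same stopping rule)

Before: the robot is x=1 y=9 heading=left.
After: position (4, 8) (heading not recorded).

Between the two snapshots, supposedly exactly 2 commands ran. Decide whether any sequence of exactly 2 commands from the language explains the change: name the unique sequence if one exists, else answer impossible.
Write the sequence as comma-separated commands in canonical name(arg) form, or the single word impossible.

strafe(left, 1), back(3)

key: order matters: swapping strafe(left, 1) and back(3) lands elsewhere
from: x=1 y=9 heading=left
t=1 strafe(left, 1) ⇒ x=1 y=8 heading=left
t=2 back(3) ⇒ x=4 y=8 heading=left
no other 2-command option fits: unique.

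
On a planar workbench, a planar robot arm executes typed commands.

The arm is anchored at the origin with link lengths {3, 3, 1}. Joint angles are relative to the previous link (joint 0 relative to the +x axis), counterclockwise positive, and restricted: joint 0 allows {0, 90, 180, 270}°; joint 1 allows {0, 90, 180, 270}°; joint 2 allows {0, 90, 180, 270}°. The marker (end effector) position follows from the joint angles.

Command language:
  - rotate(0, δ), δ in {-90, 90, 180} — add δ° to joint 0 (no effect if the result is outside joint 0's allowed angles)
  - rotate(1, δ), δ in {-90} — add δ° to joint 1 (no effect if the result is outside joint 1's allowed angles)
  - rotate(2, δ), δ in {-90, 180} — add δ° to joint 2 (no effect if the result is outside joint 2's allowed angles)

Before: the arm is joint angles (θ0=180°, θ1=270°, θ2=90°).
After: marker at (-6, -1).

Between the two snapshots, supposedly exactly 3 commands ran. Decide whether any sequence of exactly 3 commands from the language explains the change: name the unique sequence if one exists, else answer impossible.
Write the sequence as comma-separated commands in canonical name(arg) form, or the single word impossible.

rotate(1, -90), rotate(1, -90), rotate(1, -90)

t0: joint angles (θ0=180°, θ1=270°, θ2=90°)
[1] after rotate(1, -90): joint angles (θ0=180°, θ1=180°, θ2=90°)
[2] after rotate(1, -90): joint angles (θ0=180°, θ1=90°, θ2=90°)
[3] after rotate(1, -90): joint angles (θ0=180°, θ1=0°, θ2=90°)
no other 3-command option fits: unique.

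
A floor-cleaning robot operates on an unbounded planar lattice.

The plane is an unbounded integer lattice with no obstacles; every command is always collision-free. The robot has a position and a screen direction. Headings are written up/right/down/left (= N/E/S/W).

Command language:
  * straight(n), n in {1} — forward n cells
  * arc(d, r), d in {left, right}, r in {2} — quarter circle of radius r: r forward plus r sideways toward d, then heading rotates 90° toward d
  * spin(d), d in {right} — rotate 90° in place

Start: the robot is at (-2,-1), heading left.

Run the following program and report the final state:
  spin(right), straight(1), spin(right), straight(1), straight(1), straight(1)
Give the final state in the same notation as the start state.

begin: at (-2,-1), heading left
[1] after spin(right): at (-2,-1), heading up
[2] after straight(1): at (-2,0), heading up
[3] after spin(right): at (-2,0), heading right
[4] after straight(1): at (-1,0), heading right
[5] after straight(1): at (0,0), heading right
[6] after straight(1): at (1,0), heading right

at (1,0), heading right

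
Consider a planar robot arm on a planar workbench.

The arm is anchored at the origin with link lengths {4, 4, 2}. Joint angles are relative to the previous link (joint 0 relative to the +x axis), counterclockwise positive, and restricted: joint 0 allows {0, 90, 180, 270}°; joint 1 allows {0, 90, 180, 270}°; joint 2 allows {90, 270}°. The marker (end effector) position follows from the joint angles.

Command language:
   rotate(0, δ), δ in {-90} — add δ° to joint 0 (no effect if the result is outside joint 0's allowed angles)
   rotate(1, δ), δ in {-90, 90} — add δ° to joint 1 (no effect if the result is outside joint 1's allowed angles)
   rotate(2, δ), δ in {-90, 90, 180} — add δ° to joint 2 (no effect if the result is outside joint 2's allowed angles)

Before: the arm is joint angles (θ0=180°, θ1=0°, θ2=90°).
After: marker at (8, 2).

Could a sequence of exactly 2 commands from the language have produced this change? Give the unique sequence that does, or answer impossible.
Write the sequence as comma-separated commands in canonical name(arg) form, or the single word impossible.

rotate(0, -90), rotate(0, -90)

from: joint angles (θ0=180°, θ1=0°, θ2=90°)
[1] after rotate(0, -90): joint angles (θ0=90°, θ1=0°, θ2=90°)
[2] after rotate(0, -90): joint angles (θ0=0°, θ1=0°, θ2=90°)
no other 2-command option fits: unique.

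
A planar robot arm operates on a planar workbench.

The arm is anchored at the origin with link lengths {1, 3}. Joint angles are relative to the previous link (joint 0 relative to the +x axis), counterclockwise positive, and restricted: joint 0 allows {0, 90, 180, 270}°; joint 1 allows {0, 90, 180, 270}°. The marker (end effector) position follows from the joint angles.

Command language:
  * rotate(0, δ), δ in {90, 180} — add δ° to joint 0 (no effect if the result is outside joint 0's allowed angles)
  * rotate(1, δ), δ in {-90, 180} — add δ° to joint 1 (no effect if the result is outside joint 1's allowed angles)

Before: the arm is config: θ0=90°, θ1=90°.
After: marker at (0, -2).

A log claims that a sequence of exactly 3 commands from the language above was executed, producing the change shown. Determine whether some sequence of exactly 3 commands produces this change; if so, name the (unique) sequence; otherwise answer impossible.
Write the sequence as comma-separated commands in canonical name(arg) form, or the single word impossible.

rotate(1, -90), rotate(1, -90), rotate(1, -90)

begin: config: θ0=90°, θ1=90°
step 1 (rotate(1, -90)): config: θ0=90°, θ1=0°
step 2 (rotate(1, -90)): config: θ0=90°, θ1=270°
step 3 (rotate(1, -90)): config: θ0=90°, θ1=180°
all 64 alternatives checked — unique.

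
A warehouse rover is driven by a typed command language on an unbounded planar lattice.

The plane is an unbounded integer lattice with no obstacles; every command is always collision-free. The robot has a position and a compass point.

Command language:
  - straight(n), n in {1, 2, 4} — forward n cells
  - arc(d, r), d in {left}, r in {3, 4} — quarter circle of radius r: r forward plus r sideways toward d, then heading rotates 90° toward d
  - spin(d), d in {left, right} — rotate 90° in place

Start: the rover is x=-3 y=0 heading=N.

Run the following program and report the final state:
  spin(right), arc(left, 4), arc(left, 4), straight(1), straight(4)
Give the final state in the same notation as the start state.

begin: x=-3 y=0 heading=N
step 1 (spin(right)): x=-3 y=0 heading=E
step 2 (arc(left, 4)): x=1 y=4 heading=N
step 3 (arc(left, 4)): x=-3 y=8 heading=W
step 4 (straight(1)): x=-4 y=8 heading=W
step 5 (straight(4)): x=-8 y=8 heading=W

x=-8 y=8 heading=W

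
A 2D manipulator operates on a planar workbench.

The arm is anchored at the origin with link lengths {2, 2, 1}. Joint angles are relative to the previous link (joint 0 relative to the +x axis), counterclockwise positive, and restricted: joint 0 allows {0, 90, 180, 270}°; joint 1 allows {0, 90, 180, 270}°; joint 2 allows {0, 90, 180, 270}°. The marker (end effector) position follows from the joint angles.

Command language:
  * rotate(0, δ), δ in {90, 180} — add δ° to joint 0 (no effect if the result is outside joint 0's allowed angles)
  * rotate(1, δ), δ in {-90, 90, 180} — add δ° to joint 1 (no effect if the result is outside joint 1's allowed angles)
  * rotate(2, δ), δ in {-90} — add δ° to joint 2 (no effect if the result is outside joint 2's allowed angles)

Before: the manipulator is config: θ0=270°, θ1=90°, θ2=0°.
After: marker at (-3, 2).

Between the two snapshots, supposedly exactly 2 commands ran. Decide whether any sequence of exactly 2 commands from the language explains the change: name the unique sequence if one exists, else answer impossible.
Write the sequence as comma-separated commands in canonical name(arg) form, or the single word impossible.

rotate(0, 90), rotate(0, 90)

start: config: θ0=270°, θ1=90°, θ2=0°
1. rotate(0, 90) → config: θ0=0°, θ1=90°, θ2=0°
2. rotate(0, 90) → config: θ0=90°, θ1=90°, θ2=0°
all 36 alternatives checked — unique.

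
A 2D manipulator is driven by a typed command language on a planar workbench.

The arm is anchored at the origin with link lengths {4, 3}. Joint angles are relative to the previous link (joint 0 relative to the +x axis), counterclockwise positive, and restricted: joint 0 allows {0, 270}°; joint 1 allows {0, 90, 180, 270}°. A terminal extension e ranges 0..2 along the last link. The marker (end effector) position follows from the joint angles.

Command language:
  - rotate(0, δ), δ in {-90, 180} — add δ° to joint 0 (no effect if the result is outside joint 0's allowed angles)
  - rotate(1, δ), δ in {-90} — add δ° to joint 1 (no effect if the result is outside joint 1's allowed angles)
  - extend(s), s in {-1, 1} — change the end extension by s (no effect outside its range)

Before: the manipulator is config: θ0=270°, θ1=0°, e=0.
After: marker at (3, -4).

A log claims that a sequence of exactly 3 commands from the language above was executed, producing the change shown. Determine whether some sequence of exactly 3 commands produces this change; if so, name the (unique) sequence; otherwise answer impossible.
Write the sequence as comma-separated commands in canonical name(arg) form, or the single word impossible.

start: config: θ0=270°, θ1=0°, e=0
t=1 rotate(1, -90) ⇒ config: θ0=270°, θ1=270°, e=0
t=2 rotate(1, -90) ⇒ config: θ0=270°, θ1=180°, e=0
t=3 rotate(1, -90) ⇒ config: θ0=270°, θ1=90°, e=0
uniquely the one of 125 3-step routes that fits.

rotate(1, -90), rotate(1, -90), rotate(1, -90)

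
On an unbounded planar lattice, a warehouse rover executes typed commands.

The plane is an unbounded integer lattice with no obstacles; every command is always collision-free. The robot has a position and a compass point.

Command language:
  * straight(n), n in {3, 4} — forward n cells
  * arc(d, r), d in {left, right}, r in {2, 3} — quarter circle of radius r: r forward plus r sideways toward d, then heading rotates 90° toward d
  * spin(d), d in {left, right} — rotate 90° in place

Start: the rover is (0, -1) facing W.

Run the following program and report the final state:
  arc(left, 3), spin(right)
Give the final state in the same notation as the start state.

t0: (0, -1) facing W
step 1 (arc(left, 3)): (-3, -4) facing S
step 2 (spin(right)): (-3, -4) facing W

(-3, -4) facing W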